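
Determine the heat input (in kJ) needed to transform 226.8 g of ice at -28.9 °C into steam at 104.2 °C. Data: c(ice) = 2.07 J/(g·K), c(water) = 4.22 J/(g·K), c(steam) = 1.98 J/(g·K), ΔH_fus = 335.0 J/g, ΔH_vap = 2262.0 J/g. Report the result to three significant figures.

q1 (heat ice -28.9→0.0 °C): 226.8 × 2.07 × 28.9 = 13568 J
q2 (melt at 0 °C): 226.8 × 335.0 = 75978 J
q3 (heat water 0.0→100.0 °C): 226.8 × 4.22 × 100.0 = 95710 J
q4 (vaporize at 100 °C): 226.8 × 2262.0 = 513022 J
q5 (heat steam 100.0→104.2 °C): 226.8 × 1.98 × 4.2 = 1886 J
Total: 13568 + 75978 + 95710 + 513022 + 1886 = 700164 J = 700 kJ

q = 700 kJ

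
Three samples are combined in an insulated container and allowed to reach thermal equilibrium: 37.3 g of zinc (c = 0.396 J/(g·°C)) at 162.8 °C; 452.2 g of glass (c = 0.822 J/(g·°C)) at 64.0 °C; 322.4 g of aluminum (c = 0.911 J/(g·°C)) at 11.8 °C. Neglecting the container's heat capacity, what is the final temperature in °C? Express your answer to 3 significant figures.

T_f = 43.6 °C

Σ mᵢcᵢ(T − Tᵢ) = 0  ⇒  T = Σ mᵢcᵢTᵢ / Σ mᵢcᵢ
Σ mᵢcᵢ = 37.3×0.396 + 452.2×0.822 + 322.4×0.911 = 680.1856
Σ mᵢcᵢTᵢ = 14.7708×162.8 + 371.7084×64.0 + 293.7064×11.8 = 29660
T = 29660 / 680.1856 = 43.61 °C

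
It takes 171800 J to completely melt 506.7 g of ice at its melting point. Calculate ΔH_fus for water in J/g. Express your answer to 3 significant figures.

ΔH_fus = 339 J/g

ΔH_fus = q / m = 171800 / 506.7 = 339 J/g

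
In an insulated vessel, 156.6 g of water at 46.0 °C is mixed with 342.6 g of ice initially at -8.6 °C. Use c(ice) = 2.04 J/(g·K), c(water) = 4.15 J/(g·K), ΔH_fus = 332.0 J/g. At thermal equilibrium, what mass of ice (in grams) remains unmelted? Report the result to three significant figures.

m_ice remaining = 271 g

Heat to warm all ice to 0 °C: 342.6×2.04×8.6 = 6010.6 J
Heat released by water cooling to 0 °C: 156.6×4.15×46.0 = 29895 J
29895 J < 6010.6 + 342.6×332.0 = 119753.8 J, so not all ice melts; final T = 0 °C.
Heat left for melting: 29895 − 6010.6 = 23884.4 J
Mass melted = 23884.4 / 332.0 = 71.94 g
Ice remaining = 342.6 − 71.94 = 270.66 g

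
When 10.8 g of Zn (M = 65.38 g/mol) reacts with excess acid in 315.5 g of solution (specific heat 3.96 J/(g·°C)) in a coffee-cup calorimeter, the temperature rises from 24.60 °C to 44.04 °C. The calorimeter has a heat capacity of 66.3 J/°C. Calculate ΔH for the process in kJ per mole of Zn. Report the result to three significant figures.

ΔH = -155 kJ/mol

|ΔT| = |44.04 − 24.60| = 19.44 °C
|q_surr| = (315.5 × 3.96 + 66.3) × 19.44 = 1315.68 × 19.44 = 25580 J
n(Zn) = 10.8 / 65.38 = 0.1652 mol
Temperature rose, so q_rxn = −|q_surr| = -25.58 kJ
ΔH = q_rxn / n = -154.8 kJ/mol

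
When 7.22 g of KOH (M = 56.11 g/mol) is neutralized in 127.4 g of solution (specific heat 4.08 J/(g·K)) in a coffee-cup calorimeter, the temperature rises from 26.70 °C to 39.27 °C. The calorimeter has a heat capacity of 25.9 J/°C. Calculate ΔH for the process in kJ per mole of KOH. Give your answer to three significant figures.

ΔH = -53.3 kJ/mol

|ΔT| = |39.27 − 26.70| = 12.57 °C
|q_surr| = (127.4 × 4.08 + 25.9) × 12.57 = 545.692 × 12.57 = 6859 J
n(KOH) = 7.22 / 56.11 = 0.1287 mol
Temperature rose, so q_rxn = −|q_surr| = -6.859 kJ
ΔH = q_rxn / n = -53.29 kJ/mol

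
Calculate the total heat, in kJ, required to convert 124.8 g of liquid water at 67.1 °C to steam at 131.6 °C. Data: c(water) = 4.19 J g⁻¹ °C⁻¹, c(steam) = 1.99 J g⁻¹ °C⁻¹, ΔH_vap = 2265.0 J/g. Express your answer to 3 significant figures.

q1 (heat water 67.1→100.0 °C): 124.8 × 4.19 × 32.9 = 17204 J
q2 (vaporize at 100 °C): 124.8 × 2265.0 = 282672 J
q3 (heat steam 100.0→131.6 °C): 124.8 × 1.99 × 31.6 = 7848 J
Total: 17204 + 282672 + 7848 = 307724 J = 308 kJ

q = 308 kJ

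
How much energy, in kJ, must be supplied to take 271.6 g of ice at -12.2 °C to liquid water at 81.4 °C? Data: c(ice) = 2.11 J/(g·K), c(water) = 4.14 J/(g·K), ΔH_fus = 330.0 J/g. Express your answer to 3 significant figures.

q1 (heat ice -12.2→0.0 °C): 271.6 × 2.11 × 12.2 = 6992 J
q2 (melt at 0 °C): 271.6 × 330.0 = 89628 J
q3 (heat water 0.0→81.4 °C): 271.6 × 4.14 × 81.4 = 91528 J
Total: 6992 + 89628 + 91528 = 188148 J = 188 kJ

q = 188 kJ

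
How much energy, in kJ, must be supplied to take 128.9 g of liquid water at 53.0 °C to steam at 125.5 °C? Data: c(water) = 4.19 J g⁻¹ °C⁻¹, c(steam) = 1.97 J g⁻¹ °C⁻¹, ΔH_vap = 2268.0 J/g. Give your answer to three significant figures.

q = 324 kJ

q1 (heat water 53.0→100.0 °C): 128.9 × 4.19 × 47.0 = 25384 J
q2 (vaporize at 100 °C): 128.9 × 2268.0 = 292345 J
q3 (heat steam 100.0→125.5 °C): 128.9 × 1.97 × 25.5 = 6475 J
Total: 25384 + 292345 + 6475 = 324204 J = 324 kJ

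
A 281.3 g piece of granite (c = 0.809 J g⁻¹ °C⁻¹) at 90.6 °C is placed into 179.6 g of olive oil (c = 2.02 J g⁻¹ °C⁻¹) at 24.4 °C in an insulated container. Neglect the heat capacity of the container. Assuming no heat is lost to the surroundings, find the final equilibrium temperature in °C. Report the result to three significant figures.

T_f = 49.9 °C

Heat lost by granite = heat gained by olive oil.
(281.3)(0.809)(90.6 − T) = (179.6)(2.02)(T − 24.4)
227.5717 (90.6 − T) = 362.792 (T − 24.4)
20618 − 227.5717 T = 362.792 T − 8852.1
29470.1 = 590.3637 T
T = 49.92 °C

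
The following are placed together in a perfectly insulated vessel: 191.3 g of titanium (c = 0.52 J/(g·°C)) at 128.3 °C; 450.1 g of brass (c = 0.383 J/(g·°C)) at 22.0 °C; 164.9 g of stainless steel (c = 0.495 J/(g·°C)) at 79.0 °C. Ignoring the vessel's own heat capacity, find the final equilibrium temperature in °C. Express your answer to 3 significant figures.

Σ mᵢcᵢ(T − Tᵢ) = 0  ⇒  T = Σ mᵢcᵢTᵢ / Σ mᵢcᵢ
Σ mᵢcᵢ = 191.3×0.52 + 450.1×0.383 + 164.9×0.495 = 353.4898
Σ mᵢcᵢTᵢ = 99.476×128.3 + 172.3883×22.0 + 81.6255×79.0 = 23004
T = 23004 / 353.4898 = 65.08 °C

T_f = 65.1 °C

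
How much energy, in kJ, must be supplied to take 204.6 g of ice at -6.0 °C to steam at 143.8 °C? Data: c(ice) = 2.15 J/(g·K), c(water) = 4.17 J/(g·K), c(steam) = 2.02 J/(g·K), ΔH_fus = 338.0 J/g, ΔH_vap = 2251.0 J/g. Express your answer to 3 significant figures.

q1 (heat ice -6.0→0.0 °C): 204.6 × 2.15 × 6.0 = 2639 J
q2 (melt at 0 °C): 204.6 × 338.0 = 69155 J
q3 (heat water 0.0→100.0 °C): 204.6 × 4.17 × 100.0 = 85318 J
q4 (vaporize at 100 °C): 204.6 × 2251.0 = 460555 J
q5 (heat steam 100.0→143.8 °C): 204.6 × 2.02 × 43.8 = 18102 J
Total: 2639 + 69155 + 85318 + 460555 + 18102 = 635769 J = 636 kJ

q = 636 kJ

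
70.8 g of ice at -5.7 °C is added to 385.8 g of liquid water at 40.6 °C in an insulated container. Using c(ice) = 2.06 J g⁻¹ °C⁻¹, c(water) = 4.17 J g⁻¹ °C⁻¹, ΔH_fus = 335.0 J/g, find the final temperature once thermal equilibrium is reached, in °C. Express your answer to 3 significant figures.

Heat to bring ice to 0 °C and melt it: q₁ = 70.8×2.06×5.7 + 70.8×335.0 = 24549 J
Heat the water can supply cooling to 0 °C: 385.8×4.17×40.6 = 65316.7 J > q₁, so all ice melts.
Energy balance: 385.8×4.17×(40.6 − T) = 24549 + 70.8×4.17×(T − 0)
1608.786(40.6 − T) = 24549 + 295.236 T
65316.7 − 24549 = 1904.022 T
T = 40767.7 / 1904.022 = 21.41 °C

T_f = 21.4 °C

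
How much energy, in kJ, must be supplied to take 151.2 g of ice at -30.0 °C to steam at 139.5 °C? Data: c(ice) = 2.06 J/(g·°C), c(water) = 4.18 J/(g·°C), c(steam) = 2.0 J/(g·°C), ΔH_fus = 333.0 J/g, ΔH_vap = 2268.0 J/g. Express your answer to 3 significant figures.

q1 (heat ice -30.0→0.0 °C): 151.2 × 2.06 × 30.0 = 9344 J
q2 (melt at 0 °C): 151.2 × 333.0 = 50350 J
q3 (heat water 0.0→100.0 °C): 151.2 × 4.18 × 100.0 = 63202 J
q4 (vaporize at 100 °C): 151.2 × 2268.0 = 342922 J
q5 (heat steam 100.0→139.5 °C): 151.2 × 2.0 × 39.5 = 11945 J
Total: 9344 + 50350 + 63202 + 342922 + 11945 = 477763 J = 478 kJ

q = 478 kJ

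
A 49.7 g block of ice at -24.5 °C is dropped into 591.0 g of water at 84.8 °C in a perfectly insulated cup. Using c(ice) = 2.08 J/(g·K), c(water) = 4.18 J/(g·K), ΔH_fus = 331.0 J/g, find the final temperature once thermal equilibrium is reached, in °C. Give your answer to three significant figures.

Heat to bring ice to 0 °C and melt it: q₁ = 49.7×2.08×24.5 + 49.7×331.0 = 18983 J
Heat the water can supply cooling to 0 °C: 591.0×4.18×84.8 = 209488 J > q₁, so all ice melts.
Energy balance: 591.0×4.18×(84.8 − T) = 18983 + 49.7×4.18×(T − 0)
2470.38(84.8 − T) = 18983 + 207.746 T
209488 − 18983 = 2678.126 T
T = 190505 / 2678.126 = 71.13 °C

T_f = 71.1 °C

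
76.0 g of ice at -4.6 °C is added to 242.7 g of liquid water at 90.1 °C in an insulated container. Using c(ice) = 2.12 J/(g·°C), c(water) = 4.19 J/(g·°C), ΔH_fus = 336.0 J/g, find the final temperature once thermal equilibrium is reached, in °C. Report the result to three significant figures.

Heat to bring ice to 0 °C and melt it: q₁ = 76.0×2.12×4.6 + 76.0×336.0 = 26277 J
Heat the water can supply cooling to 0 °C: 242.7×4.19×90.1 = 91623.9 J > q₁, so all ice melts.
Energy balance: 242.7×4.19×(90.1 − T) = 26277 + 76.0×4.19×(T − 0)
1016.913(90.1 − T) = 26277 + 318.44 T
91623.9 − 26277 = 1335.353 T
T = 65346.9 / 1335.353 = 48.94 °C

T_f = 48.9 °C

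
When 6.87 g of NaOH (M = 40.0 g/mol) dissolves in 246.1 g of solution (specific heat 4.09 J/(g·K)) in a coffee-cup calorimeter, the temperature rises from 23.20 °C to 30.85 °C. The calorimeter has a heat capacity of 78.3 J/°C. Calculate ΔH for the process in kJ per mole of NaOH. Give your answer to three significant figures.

|ΔT| = |30.85 − 23.20| = 7.65 °C
|q_surr| = (246.1 × 4.09 + 78.3) × 7.65 = 1084.849 × 7.65 = 8299 J
n(NaOH) = 6.87 / 40.0 = 0.1718 mol
Temperature rose, so q_rxn = −|q_surr| = -8.299 kJ
ΔH = q_rxn / n = -48.31 kJ/mol

ΔH = -48.3 kJ/mol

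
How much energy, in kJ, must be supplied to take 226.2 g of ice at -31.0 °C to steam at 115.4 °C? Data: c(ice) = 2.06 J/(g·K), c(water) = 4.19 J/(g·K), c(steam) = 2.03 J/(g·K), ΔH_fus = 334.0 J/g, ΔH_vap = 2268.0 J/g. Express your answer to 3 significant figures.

q = 705 kJ

q1 (heat ice -31.0→0.0 °C): 226.2 × 2.06 × 31.0 = 14445 J
q2 (melt at 0 °C): 226.2 × 334.0 = 75551 J
q3 (heat water 0.0→100.0 °C): 226.2 × 4.19 × 100.0 = 94778 J
q4 (vaporize at 100 °C): 226.2 × 2268.0 = 513022 J
q5 (heat steam 100.0→115.4 °C): 226.2 × 2.03 × 15.4 = 7071 J
Total: 14445 + 75551 + 94778 + 513022 + 7071 = 704867 J = 705 kJ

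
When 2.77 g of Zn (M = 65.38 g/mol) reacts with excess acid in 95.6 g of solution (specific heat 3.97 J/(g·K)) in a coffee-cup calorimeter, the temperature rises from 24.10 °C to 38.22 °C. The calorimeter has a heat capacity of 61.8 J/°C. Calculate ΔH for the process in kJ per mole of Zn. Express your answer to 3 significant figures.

|ΔT| = |38.22 − 24.10| = 14.12 °C
|q_surr| = (95.6 × 3.97 + 61.8) × 14.12 = 441.332 × 14.12 = 6232 J
n(Zn) = 2.77 / 65.38 = 0.04237 mol
Temperature rose, so q_rxn = −|q_surr| = -6.232 kJ
ΔH = q_rxn / n = -147.1 kJ/mol

ΔH = -147 kJ/mol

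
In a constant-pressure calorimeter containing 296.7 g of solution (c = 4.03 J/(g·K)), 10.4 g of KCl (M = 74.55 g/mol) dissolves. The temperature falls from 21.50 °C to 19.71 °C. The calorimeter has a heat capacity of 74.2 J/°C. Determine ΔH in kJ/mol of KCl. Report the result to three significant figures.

ΔH = 16.3 kJ/mol

|ΔT| = |19.71 − 21.50| = 1.79 °C
|q_surr| = (296.7 × 4.03 + 74.2) × 1.79 = 1269.901 × 1.79 = 2273 J
n(KCl) = 10.4 / 74.55 = 0.1395 mol
Temperature fell, so q_rxn = +|q_surr| = 2.273 kJ
ΔH = q_rxn / n = 16.29 kJ/mol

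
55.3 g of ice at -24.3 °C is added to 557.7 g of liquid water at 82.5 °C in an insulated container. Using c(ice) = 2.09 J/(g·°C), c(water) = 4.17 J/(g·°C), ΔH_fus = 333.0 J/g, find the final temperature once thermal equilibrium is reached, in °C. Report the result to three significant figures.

T_f = 66.8 °C

Heat to bring ice to 0 °C and melt it: q₁ = 55.3×2.09×24.3 + 55.3×333.0 = 21223 J
Heat the water can supply cooling to 0 °C: 557.7×4.17×82.5 = 191863 J > q₁, so all ice melts.
Energy balance: 557.7×4.17×(82.5 − T) = 21223 + 55.3×4.17×(T − 0)
2325.609(82.5 − T) = 21223 + 230.601 T
191863 − 21223 = 2556.210 T
T = 170640 / 2556.210 = 66.76 °C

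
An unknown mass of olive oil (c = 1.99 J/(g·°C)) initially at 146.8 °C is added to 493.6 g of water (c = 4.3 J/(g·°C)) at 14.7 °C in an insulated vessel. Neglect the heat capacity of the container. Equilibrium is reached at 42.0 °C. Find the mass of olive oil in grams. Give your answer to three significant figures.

m = 278 g

q_gained = (493.6 × 4.3) × (42.0 − 14.7) = 57940 J
q_lost = m × 1.99 × (146.8 − 42.0) = 208.552 m
m = 57940 / 208.552 = 278 g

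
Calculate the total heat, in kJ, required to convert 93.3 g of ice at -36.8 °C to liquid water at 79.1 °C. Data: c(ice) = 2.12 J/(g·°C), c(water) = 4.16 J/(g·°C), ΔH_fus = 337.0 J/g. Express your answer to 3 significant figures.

q1 (heat ice -36.8→0.0 °C): 93.3 × 2.12 × 36.8 = 7279 J
q2 (melt at 0 °C): 93.3 × 337.0 = 31442 J
q3 (heat water 0.0→79.1 °C): 93.3 × 4.16 × 79.1 = 30701 J
Total: 7279 + 31442 + 30701 = 69422 J = 69.4 kJ

q = 69.4 kJ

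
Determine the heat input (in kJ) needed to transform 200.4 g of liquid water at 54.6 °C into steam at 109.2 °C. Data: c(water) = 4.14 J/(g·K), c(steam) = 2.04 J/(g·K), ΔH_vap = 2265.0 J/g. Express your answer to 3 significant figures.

q = 495 kJ

q1 (heat water 54.6→100.0 °C): 200.4 × 4.14 × 45.4 = 37666 J
q2 (vaporize at 100 °C): 200.4 × 2265.0 = 453906 J
q3 (heat steam 100.0→109.2 °C): 200.4 × 2.04 × 9.2 = 3761 J
Total: 37666 + 453906 + 3761 = 495333 J = 495 kJ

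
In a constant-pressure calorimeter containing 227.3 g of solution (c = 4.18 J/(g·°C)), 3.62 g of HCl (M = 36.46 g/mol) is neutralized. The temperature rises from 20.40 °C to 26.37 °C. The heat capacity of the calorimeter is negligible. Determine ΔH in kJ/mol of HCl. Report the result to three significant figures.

|ΔT| = |26.37 − 20.40| = 5.97 °C
|q_surr| = (227.3 × 4.18) × 5.97 = 950.114 × 5.97 = 5672 J
n(HCl) = 3.62 / 36.46 = 0.09929 mol
Temperature rose, so q_rxn = −|q_surr| = -5.672 kJ
ΔH = q_rxn / n = -57.13 kJ/mol

ΔH = -57.1 kJ/mol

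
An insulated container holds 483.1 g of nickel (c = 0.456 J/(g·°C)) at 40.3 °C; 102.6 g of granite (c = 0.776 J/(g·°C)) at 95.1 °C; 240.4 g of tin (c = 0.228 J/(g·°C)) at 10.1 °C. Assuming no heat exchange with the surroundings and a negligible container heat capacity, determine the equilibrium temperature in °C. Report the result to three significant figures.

T_f = 47.9 °C

Σ mᵢcᵢ(T − Tᵢ) = 0  ⇒  T = Σ mᵢcᵢTᵢ / Σ mᵢcᵢ
Σ mᵢcᵢ = 483.1×0.456 + 102.6×0.776 + 240.4×0.228 = 354.7224
Σ mᵢcᵢTᵢ = 220.2936×40.3 + 79.6176×95.1 + 54.8112×10.1 = 17003
T = 17003 / 354.7224 = 47.93 °C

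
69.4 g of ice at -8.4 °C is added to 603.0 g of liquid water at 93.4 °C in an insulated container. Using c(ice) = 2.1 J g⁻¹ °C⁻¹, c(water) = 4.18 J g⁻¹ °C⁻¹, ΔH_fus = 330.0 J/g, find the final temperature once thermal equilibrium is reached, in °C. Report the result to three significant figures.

T_f = 75.2 °C

Heat to bring ice to 0 °C and melt it: q₁ = 69.4×2.1×8.4 + 69.4×330.0 = 24126 J
Heat the water can supply cooling to 0 °C: 603.0×4.18×93.4 = 235418 J > q₁, so all ice melts.
Energy balance: 603.0×4.18×(93.4 − T) = 24126 + 69.4×4.18×(T − 0)
2520.54(93.4 − T) = 24126 + 290.092 T
235418 − 24126 = 2810.632 T
T = 211292 / 2810.632 = 75.18 °C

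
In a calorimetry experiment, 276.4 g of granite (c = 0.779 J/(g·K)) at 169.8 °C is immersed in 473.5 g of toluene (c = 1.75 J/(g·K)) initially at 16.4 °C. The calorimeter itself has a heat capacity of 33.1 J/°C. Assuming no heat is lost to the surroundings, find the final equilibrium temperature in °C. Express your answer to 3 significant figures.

T_f = 47.1 °C

Heat lost by granite = heat gained by toluene + calorimeter.
(276.4)(0.779)(169.8 − T) = [(473.5)(1.75) + 33.1](T − 16.4)
215.3156 (169.8 − T) = 861.725 (T − 16.4)
36561 − 215.3156 T = 861.725 T − 14132
50693 = 1077.0406 T
T = 47.07 °C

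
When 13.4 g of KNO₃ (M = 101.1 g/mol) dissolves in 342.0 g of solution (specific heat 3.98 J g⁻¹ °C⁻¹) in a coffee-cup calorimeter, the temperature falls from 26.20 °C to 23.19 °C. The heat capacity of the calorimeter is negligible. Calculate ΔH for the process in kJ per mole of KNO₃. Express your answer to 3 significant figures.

ΔH = 30.9 kJ/mol

|ΔT| = |23.19 − 26.20| = 3.01 °C
|q_surr| = (342.0 × 3.98) × 3.01 = 1361.16 × 3.01 = 4097 J
n(KNO₃) = 13.4 / 101.1 = 0.1325 mol
Temperature fell, so q_rxn = +|q_surr| = 4.097 kJ
ΔH = q_rxn / n = 30.92 kJ/mol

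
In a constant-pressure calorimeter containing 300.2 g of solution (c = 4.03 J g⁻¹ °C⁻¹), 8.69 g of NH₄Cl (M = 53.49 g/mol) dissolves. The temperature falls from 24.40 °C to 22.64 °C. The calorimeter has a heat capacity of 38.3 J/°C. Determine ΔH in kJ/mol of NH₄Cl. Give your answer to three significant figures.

ΔH = 13.5 kJ/mol

|ΔT| = |22.64 − 24.40| = 1.76 °C
|q_surr| = (300.2 × 4.03 + 38.3) × 1.76 = 1248.106 × 1.76 = 2197 J
n(NH₄Cl) = 8.69 / 53.49 = 0.1625 mol
Temperature fell, so q_rxn = +|q_surr| = 2.197 kJ
ΔH = q_rxn / n = 13.52 kJ/mol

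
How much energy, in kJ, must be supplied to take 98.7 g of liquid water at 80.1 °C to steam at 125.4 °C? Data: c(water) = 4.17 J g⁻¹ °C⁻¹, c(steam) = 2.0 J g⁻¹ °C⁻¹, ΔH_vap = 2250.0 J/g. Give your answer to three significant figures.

q1 (heat water 80.1→100.0 °C): 98.7 × 4.17 × 19.9 = 8190 J
q2 (vaporize at 100 °C): 98.7 × 2250.0 = 222075 J
q3 (heat steam 100.0→125.4 °C): 98.7 × 2.0 × 25.4 = 5014 J
Total: 8190 + 222075 + 5014 = 235279 J = 235 kJ

q = 235 kJ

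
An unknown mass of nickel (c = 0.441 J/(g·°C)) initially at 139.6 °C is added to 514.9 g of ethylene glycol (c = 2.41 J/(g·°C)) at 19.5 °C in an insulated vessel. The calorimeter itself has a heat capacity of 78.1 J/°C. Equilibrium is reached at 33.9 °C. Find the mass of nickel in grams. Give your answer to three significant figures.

m = 407 g

q_gained = (514.9 × 2.41 + 78.1) × (33.9 − 19.5) = 18990 J
q_lost = m × 0.441 × (139.6 − 33.9) = 46.6137 m
m = 18990 / 46.6137 = 407 g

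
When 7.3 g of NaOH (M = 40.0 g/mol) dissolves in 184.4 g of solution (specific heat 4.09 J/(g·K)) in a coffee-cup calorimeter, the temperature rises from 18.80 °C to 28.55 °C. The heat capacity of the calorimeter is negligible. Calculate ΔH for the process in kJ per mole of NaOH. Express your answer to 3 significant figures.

ΔH = -40.3 kJ/mol

|ΔT| = |28.55 − 18.80| = 9.75 °C
|q_surr| = (184.4 × 4.09) × 9.75 = 754.196 × 9.75 = 7353 J
n(NaOH) = 7.3 / 40.0 = 0.1825 mol
Temperature rose, so q_rxn = −|q_surr| = -7.353 kJ
ΔH = q_rxn / n = -40.29 kJ/mol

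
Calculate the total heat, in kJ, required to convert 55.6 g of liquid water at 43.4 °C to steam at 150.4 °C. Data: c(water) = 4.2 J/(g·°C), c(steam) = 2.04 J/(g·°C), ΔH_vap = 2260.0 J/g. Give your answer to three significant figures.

q = 145 kJ

q1 (heat water 43.4→100.0 °C): 55.6 × 4.2 × 56.6 = 13217 J
q2 (vaporize at 100 °C): 55.6 × 2260.0 = 125656 J
q3 (heat steam 100.0→150.4 °C): 55.6 × 2.04 × 50.4 = 5717 J
Total: 13217 + 125656 + 5717 = 144590 J = 145 kJ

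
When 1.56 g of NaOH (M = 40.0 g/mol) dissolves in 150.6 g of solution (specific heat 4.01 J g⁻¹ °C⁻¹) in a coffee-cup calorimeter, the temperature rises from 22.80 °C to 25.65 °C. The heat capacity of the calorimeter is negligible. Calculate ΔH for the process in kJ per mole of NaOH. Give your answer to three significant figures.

|ΔT| = |25.65 − 22.80| = 2.85 °C
|q_surr| = (150.6 × 4.01) × 2.85 = 603.906 × 2.85 = 1721 J
n(NaOH) = 1.56 / 40.0 = 0.03900 mol
Temperature rose, so q_rxn = −|q_surr| = -1.721 kJ
ΔH = q_rxn / n = -44.13 kJ/mol

ΔH = -44.1 kJ/mol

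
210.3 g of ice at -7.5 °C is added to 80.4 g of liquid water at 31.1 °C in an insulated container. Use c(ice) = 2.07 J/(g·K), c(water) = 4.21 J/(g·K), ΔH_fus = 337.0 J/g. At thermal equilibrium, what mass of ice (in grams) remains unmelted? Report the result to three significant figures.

Heat to warm all ice to 0 °C: 210.3×2.07×7.5 = 3264.9 J
Heat released by water cooling to 0 °C: 80.4×4.21×31.1 = 10527 J
10527 J < 3264.9 + 210.3×337.0 = 74136.0 J, so not all ice melts; final T = 0 °C.
Heat left for melting: 10527 − 3264.9 = 7262.1 J
Mass melted = 7262.1 / 337.0 = 21.55 g
Ice remaining = 210.3 − 21.55 = 188.75 g

m_ice remaining = 189 g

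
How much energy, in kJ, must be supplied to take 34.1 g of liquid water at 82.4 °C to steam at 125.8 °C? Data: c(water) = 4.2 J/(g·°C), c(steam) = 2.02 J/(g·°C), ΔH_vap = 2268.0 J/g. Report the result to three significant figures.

q1 (heat water 82.4→100.0 °C): 34.1 × 4.2 × 17.6 = 2521 J
q2 (vaporize at 100 °C): 34.1 × 2268.0 = 77339 J
q3 (heat steam 100.0→125.8 °C): 34.1 × 2.02 × 25.8 = 1777 J
Total: 2521 + 77339 + 1777 = 81637 J = 81.6 kJ

q = 81.6 kJ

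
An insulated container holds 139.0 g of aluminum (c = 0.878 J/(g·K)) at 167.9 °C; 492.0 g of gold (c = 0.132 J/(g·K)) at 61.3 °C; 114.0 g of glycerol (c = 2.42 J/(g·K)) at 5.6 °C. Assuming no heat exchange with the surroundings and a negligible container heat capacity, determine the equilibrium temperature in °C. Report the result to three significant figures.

T_f = 56.2 °C

Σ mᵢcᵢ(T − Tᵢ) = 0  ⇒  T = Σ mᵢcᵢTᵢ / Σ mᵢcᵢ
Σ mᵢcᵢ = 139.0×0.878 + 492.0×0.132 + 114.0×2.42 = 462.866
Σ mᵢcᵢTᵢ = 122.042×167.9 + 64.944×61.3 + 275.88×5.6 = 26017
T = 26017 / 462.866 = 56.21 °C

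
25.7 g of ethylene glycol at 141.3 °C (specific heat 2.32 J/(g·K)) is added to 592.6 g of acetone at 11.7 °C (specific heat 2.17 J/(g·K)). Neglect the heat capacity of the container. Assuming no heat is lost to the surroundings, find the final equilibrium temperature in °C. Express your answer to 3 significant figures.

T_f = 17.4 °C

Heat lost by ethylene glycol = heat gained by acetone.
(25.7)(2.32)(141.3 − T) = (592.6)(2.17)(T − 11.7)
59.624 (141.3 − T) = 1285.942 (T − 11.7)
8424.9 − 59.624 T = 1285.942 T − 15046
23470.9 = 1345.566 T
T = 17.44 °C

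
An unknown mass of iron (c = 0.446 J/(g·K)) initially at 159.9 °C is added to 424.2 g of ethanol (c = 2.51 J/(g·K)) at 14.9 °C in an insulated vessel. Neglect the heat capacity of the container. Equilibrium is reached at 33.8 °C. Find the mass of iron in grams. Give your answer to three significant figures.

q_gained = (424.2 × 2.51) × (33.8 − 14.9) = 20120 J
q_lost = m × 0.446 × (159.9 − 33.8) = 56.2406 m
m = 20120 / 56.2406 = 358 g

m = 358 g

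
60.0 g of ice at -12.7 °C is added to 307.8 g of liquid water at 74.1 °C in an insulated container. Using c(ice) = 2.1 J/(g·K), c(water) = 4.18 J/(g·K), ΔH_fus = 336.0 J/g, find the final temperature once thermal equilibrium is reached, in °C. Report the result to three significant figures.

T_f = 47.9 °C

Heat to bring ice to 0 °C and melt it: q₁ = 60.0×2.1×12.7 + 60.0×336.0 = 21760 J
Heat the water can supply cooling to 0 °C: 307.8×4.18×74.1 = 95337.4 J > q₁, so all ice melts.
Energy balance: 307.8×4.18×(74.1 − T) = 21760 + 60.0×4.18×(T − 0)
1286.604(74.1 − T) = 21760 + 250.8 T
95337.4 − 21760 = 1537.404 T
T = 73577.4 / 1537.404 = 47.86 °C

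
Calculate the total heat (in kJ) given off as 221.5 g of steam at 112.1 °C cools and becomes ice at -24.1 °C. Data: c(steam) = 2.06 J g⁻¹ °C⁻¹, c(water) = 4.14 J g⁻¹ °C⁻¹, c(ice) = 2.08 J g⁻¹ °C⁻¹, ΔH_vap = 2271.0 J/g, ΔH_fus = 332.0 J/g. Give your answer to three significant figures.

q1 (cool steam 112.1→100 °C): 221.5 × 2.06 × 12.1 = 5521 J
q2 (condense at 100 °C): 221.5 × 2271.0 = 503027 J
q3 (cool water 100→0 °C): 221.5 × 4.14 × 100.0 = 91701 J
q4 (freeze at 0 °C): 221.5 × 332.0 = 73538 J
q5 (cool ice 0→-24.1 °C): 221.5 × 2.08 × 24.1 = 11103 J
Total: 5521 + 503027 + 91701 + 73538 + 11103 = 684890 J = 685 kJ

q = 685 kJ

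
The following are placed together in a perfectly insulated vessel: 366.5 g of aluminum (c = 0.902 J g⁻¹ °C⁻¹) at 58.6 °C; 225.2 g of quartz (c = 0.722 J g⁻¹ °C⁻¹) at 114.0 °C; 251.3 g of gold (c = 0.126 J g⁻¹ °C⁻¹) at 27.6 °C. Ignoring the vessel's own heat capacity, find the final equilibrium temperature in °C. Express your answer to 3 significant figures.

T_f = 73.9 °C

Σ mᵢcᵢ(T − Tᵢ) = 0  ⇒  T = Σ mᵢcᵢTᵢ / Σ mᵢcᵢ
Σ mᵢcᵢ = 366.5×0.902 + 225.2×0.722 + 251.3×0.126 = 524.8412
Σ mᵢcᵢTᵢ = 330.583×58.6 + 162.5944×114.0 + 31.6638×27.6 = 38782
T = 38782 / 524.8412 = 73.89 °C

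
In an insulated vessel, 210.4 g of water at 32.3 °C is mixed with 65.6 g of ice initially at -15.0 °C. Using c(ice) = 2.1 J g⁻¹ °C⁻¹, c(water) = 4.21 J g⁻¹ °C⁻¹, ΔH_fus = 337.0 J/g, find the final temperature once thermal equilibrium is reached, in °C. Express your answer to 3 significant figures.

T_f = 3.82 °C

Heat to bring ice to 0 °C and melt it: q₁ = 65.6×2.1×15.0 + 65.6×337.0 = 24174 J
Heat the water can supply cooling to 0 °C: 210.4×4.21×32.3 = 28610.8 J > q₁, so all ice melts.
Energy balance: 210.4×4.21×(32.3 − T) = 24174 + 65.6×4.21×(T − 0)
885.784(32.3 − T) = 24174 + 276.176 T
28610.8 − 24174 = 1161.960 T
T = 4436.8 / 1161.960 = 3.818 °C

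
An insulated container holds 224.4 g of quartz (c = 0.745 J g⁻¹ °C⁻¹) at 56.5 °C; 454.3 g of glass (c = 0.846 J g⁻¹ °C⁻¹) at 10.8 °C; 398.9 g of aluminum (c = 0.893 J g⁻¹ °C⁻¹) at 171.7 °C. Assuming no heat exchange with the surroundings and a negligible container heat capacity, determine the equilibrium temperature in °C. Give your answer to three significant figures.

Σ mᵢcᵢ(T − Tᵢ) = 0  ⇒  T = Σ mᵢcᵢTᵢ / Σ mᵢcᵢ
Σ mᵢcᵢ = 224.4×0.745 + 454.3×0.846 + 398.9×0.893 = 907.7335
Σ mᵢcᵢTᵢ = 167.178×56.5 + 384.3378×10.8 + 356.2177×171.7 = 74759
T = 74759 / 907.7335 = 82.36 °C

T_f = 82.4 °C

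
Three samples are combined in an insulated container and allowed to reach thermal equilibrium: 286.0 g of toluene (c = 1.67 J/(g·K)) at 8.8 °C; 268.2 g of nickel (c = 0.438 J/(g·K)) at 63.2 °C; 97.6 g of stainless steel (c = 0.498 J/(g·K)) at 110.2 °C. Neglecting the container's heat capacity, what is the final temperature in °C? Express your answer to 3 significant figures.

T_f = 26.4 °C

Σ mᵢcᵢ(T − Tᵢ) = 0  ⇒  T = Σ mᵢcᵢTᵢ / Σ mᵢcᵢ
Σ mᵢcᵢ = 286.0×1.67 + 268.2×0.438 + 97.6×0.498 = 643.6964
Σ mᵢcᵢTᵢ = 477.62×8.8 + 117.4716×63.2 + 48.6048×110.2 = 16984
T = 16984 / 643.6964 = 26.39 °C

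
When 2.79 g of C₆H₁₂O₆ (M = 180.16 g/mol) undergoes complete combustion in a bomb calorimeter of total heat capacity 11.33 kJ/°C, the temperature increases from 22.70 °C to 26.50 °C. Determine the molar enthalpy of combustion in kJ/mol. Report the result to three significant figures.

ΔH = -2780 kJ/mol

ΔT = 26.50 − 22.70 = 3.80 °C
q_cal = C_cal × ΔT = 11.33 × 3.80 = 43.054 kJ
n = 2.79 / 180.16 = 0.01549 mol
q_rxn = −q_cal = -43.054 kJ
ΔH = -43.054 / 0.01549 = -2779 kJ/mol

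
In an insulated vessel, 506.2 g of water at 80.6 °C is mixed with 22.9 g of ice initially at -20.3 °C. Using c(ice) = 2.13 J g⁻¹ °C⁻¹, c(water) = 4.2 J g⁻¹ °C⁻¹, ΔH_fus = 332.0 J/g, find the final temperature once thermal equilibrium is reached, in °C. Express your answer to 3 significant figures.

T_f = 73.2 °C

Heat to bring ice to 0 °C and melt it: q₁ = 22.9×2.13×20.3 + 22.9×332.0 = 8593.0 J
Heat the water can supply cooling to 0 °C: 506.2×4.2×80.6 = 171359 J > q₁, so all ice melts.
Energy balance: 506.2×4.2×(80.6 − T) = 8593.0 + 22.9×4.2×(T − 0)
2126.04(80.6 − T) = 8593.0 + 96.18 T
171359 − 8593.0 = 2222.22 T
T = 162766.0 / 2222.22 = 73.24 °C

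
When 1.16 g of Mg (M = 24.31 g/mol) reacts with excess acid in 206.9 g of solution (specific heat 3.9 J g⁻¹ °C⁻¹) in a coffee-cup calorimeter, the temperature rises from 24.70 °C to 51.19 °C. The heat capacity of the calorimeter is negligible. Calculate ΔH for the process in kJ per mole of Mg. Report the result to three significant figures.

ΔH = -448 kJ/mol

|ΔT| = |51.19 − 24.70| = 26.49 °C
|q_surr| = (206.9 × 3.9) × 26.49 = 806.91 × 26.49 = 21380 J
n(Mg) = 1.16 / 24.31 = 0.04772 mol
Temperature rose, so q_rxn = −|q_surr| = -21.38 kJ
ΔH = q_rxn / n = -448.0 kJ/mol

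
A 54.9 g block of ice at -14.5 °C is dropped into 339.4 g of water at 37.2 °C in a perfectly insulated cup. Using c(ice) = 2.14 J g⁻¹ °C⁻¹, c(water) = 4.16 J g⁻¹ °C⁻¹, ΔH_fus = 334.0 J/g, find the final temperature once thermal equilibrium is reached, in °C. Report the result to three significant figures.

T_f = 19.8 °C

Heat to bring ice to 0 °C and melt it: q₁ = 54.9×2.14×14.5 + 54.9×334.0 = 20040 J
Heat the water can supply cooling to 0 °C: 339.4×4.16×37.2 = 52522.8 J > q₁, so all ice melts.
Energy balance: 339.4×4.16×(37.2 − T) = 20040 + 54.9×4.16×(T − 0)
1411.904(37.2 − T) = 20040 + 228.384 T
52522.8 − 20040 = 1640.288 T
T = 32482.8 / 1640.288 = 19.80 °C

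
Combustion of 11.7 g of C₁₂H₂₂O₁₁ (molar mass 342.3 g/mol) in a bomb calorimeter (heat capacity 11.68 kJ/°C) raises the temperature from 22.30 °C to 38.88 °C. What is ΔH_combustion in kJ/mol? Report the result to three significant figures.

ΔH = -5670 kJ/mol

ΔT = 38.88 − 22.30 = 16.58 °C
q_cal = C_cal × ΔT = 11.68 × 16.58 = 193.6544 kJ
n = 11.7 / 342.3 = 0.03418 mol
q_rxn = −q_cal = -193.6544 kJ
ΔH = -193.6544 / 0.03418 = -5666 kJ/mol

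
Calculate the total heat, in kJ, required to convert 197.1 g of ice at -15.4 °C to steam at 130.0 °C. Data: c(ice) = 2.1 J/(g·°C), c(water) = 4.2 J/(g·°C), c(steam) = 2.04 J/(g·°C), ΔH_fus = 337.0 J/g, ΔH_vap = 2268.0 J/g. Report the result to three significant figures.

q = 615 kJ

q1 (heat ice -15.4→0.0 °C): 197.1 × 2.1 × 15.4 = 6374 J
q2 (melt at 0 °C): 197.1 × 337.0 = 66423 J
q3 (heat water 0.0→100.0 °C): 197.1 × 4.2 × 100.0 = 82782 J
q4 (vaporize at 100 °C): 197.1 × 2268.0 = 447023 J
q5 (heat steam 100.0→130.0 °C): 197.1 × 2.04 × 30.0 = 12063 J
Total: 6374 + 66423 + 82782 + 447023 + 12063 = 614665 J = 615 kJ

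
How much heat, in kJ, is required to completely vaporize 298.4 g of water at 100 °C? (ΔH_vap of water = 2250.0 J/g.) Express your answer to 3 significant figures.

q = m × ΔH_vap = 298.4 × 2250.0 = 671400 J = 671 kJ

q = 671 kJ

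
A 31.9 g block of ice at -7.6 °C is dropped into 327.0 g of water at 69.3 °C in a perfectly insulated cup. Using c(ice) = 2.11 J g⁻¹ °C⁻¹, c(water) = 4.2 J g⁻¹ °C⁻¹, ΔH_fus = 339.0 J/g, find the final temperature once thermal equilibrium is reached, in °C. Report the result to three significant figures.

Heat to bring ice to 0 °C and melt it: q₁ = 31.9×2.11×7.6 + 31.9×339.0 = 11326 J
Heat the water can supply cooling to 0 °C: 327.0×4.2×69.3 = 95176.6 J > q₁, so all ice melts.
Energy balance: 327.0×4.2×(69.3 − T) = 11326 + 31.9×4.2×(T − 0)
1373.4(69.3 − T) = 11326 + 133.98 T
95176.6 − 11326 = 1507.38 T
T = 83850.6 / 1507.38 = 55.63 °C

T_f = 55.6 °C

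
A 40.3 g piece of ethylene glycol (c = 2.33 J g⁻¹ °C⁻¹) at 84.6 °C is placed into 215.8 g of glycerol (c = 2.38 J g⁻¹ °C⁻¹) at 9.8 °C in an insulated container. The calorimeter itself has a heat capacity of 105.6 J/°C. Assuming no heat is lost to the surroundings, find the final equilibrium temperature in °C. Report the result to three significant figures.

Heat lost by ethylene glycol = heat gained by glycerol + calorimeter.
(40.3)(2.33)(84.6 − T) = [(215.8)(2.38) + 105.6](T − 9.8)
93.899 (84.6 − T) = 619.204 (T − 9.8)
7943.9 − 93.899 T = 619.204 T − 6068.2
14012.1 = 713.103 T
T = 19.649 °C

T_f = 19.6 °C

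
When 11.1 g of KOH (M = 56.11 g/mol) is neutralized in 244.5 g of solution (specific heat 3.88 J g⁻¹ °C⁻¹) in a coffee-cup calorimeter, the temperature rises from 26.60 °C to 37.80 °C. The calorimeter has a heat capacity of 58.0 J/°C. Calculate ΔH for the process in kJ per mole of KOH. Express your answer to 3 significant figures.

ΔH = -57.0 kJ/mol

|ΔT| = |37.80 − 26.60| = 11.20 °C
|q_surr| = (244.5 × 3.88 + 58.0) × 11.20 = 1006.66 × 11.20 = 11270 J
n(KOH) = 11.1 / 56.11 = 0.1978 mol
Temperature rose, so q_rxn = −|q_surr| = -11.27 kJ
ΔH = q_rxn / n = -56.98 kJ/mol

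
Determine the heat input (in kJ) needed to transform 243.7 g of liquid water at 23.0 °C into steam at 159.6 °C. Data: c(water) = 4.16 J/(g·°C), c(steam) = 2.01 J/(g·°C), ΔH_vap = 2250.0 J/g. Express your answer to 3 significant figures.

q = 656 kJ

q1 (heat water 23.0→100.0 °C): 243.7 × 4.16 × 77.0 = 78062 J
q2 (vaporize at 100 °C): 243.7 × 2250.0 = 548325 J
q3 (heat steam 100.0→159.6 °C): 243.7 × 2.01 × 59.6 = 29194 J
Total: 78062 + 548325 + 29194 = 655581 J = 656 kJ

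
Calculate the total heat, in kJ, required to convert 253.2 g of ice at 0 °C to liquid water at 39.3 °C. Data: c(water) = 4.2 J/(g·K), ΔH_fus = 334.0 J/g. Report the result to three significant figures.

q1 (melt at 0 °C): 253.2 × 334.0 = 84569 J
q2 (heat water 0.0→39.3 °C): 253.2 × 4.2 × 39.3 = 41793 J
Total: 84569 + 41793 = 126362 J = 126 kJ

q = 126 kJ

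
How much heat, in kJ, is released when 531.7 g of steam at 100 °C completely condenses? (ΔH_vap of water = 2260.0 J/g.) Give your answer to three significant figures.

q = 1200 kJ

q = m × ΔH_vap = 531.7 × 2260.0 = 1202000 J = 1200 kJ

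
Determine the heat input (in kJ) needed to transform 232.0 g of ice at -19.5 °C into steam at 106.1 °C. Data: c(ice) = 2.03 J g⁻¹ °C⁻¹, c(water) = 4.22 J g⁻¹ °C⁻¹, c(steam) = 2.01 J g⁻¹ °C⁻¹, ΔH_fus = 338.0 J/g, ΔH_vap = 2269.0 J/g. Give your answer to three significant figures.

q = 715 kJ

q1 (heat ice -19.5→0.0 °C): 232.0 × 2.03 × 19.5 = 9184 J
q2 (melt at 0 °C): 232.0 × 338.0 = 78416 J
q3 (heat water 0.0→100.0 °C): 232.0 × 4.22 × 100.0 = 97904 J
q4 (vaporize at 100 °C): 232.0 × 2269.0 = 526408 J
q5 (heat steam 100.0→106.1 °C): 232.0 × 2.01 × 6.1 = 2845 J
Total: 9184 + 78416 + 97904 + 526408 + 2845 = 714757 J = 715 kJ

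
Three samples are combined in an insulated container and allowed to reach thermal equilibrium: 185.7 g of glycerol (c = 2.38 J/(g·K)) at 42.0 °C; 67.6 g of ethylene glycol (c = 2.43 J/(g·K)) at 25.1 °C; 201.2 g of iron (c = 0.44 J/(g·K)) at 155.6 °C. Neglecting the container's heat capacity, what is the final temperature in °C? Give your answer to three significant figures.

T_f = 52.5 °C

Σ mᵢcᵢ(T − Tᵢ) = 0  ⇒  T = Σ mᵢcᵢTᵢ / Σ mᵢcᵢ
Σ mᵢcᵢ = 185.7×2.38 + 67.6×2.43 + 201.2×0.44 = 694.762
Σ mᵢcᵢTᵢ = 441.966×42.0 + 164.268×25.1 + 88.528×155.6 = 36461
T = 36461 / 694.762 = 52.48 °C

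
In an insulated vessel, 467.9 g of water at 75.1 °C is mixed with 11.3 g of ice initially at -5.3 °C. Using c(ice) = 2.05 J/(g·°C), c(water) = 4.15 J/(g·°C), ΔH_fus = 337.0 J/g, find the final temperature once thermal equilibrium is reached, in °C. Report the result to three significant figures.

Heat to bring ice to 0 °C and melt it: q₁ = 11.3×2.05×5.3 + 11.3×337.0 = 3930.9 J
Heat the water can supply cooling to 0 °C: 467.9×4.15×75.1 = 145828 J > q₁, so all ice melts.
Energy balance: 467.9×4.15×(75.1 − T) = 3930.9 + 11.3×4.15×(T − 0)
1941.785(75.1 − T) = 3930.9 + 46.895 T
145828 − 3930.9 = 1988.680 T
T = 141897.1 / 1988.680 = 71.35 °C

T_f = 71.4 °C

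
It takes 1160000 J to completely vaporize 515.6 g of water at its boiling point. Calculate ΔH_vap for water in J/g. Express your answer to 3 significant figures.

ΔH_vap = 2250 J/g

ΔH_vap = q / m = 1160000 / 515.6 = 2250 J/g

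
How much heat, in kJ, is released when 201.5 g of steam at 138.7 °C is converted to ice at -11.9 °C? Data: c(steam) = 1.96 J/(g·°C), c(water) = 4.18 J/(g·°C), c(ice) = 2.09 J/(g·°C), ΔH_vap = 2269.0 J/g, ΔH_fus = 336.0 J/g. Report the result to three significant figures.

q1 (cool steam 138.7→100 °C): 201.5 × 1.96 × 38.7 = 15284 J
q2 (condense at 100 °C): 201.5 × 2269.0 = 457204 J
q3 (cool water 100→0 °C): 201.5 × 4.18 × 100.0 = 84227 J
q4 (freeze at 0 °C): 201.5 × 336.0 = 67704 J
q5 (cool ice 0→-11.9 °C): 201.5 × 2.09 × 11.9 = 5012 J
Total: 15284 + 457204 + 84227 + 67704 + 5012 = 629431 J = 629 kJ

q = 629 kJ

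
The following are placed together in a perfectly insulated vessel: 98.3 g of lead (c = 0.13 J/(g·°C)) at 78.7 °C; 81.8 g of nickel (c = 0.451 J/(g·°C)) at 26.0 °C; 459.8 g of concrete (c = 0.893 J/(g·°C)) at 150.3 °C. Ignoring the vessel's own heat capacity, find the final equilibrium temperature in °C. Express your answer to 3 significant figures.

Σ mᵢcᵢ(T − Tᵢ) = 0  ⇒  T = Σ mᵢcᵢTᵢ / Σ mᵢcᵢ
Σ mᵢcᵢ = 98.3×0.13 + 81.8×0.451 + 459.8×0.893 = 460.2722
Σ mᵢcᵢTᵢ = 12.779×78.7 + 36.8918×26.0 + 410.6014×150.3 = 63678
T = 63678 / 460.2722 = 138.3 °C

T_f = 138 °C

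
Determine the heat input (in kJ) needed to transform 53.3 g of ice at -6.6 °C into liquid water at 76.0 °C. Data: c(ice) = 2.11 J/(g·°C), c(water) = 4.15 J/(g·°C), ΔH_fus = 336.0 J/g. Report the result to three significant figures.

q1 (heat ice -6.6→0.0 °C): 53.3 × 2.11 × 6.6 = 742 J
q2 (melt at 0 °C): 53.3 × 336.0 = 17909 J
q3 (heat water 0.0→76.0 °C): 53.3 × 4.15 × 76.0 = 16811 J
Total: 742 + 17909 + 16811 = 35462 J = 35.5 kJ

q = 35.5 kJ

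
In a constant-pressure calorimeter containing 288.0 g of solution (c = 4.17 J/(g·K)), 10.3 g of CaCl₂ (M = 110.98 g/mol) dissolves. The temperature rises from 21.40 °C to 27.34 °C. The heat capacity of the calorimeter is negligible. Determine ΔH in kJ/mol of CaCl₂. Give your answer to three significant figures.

|ΔT| = |27.34 − 21.40| = 5.94 °C
|q_surr| = (288.0 × 4.17) × 5.94 = 1200.96 × 5.94 = 7134 J
n(CaCl₂) = 10.3 / 110.98 = 0.09281 mol
Temperature rose, so q_rxn = −|q_surr| = -7.134 kJ
ΔH = q_rxn / n = -76.87 kJ/mol

ΔH = -76.9 kJ/mol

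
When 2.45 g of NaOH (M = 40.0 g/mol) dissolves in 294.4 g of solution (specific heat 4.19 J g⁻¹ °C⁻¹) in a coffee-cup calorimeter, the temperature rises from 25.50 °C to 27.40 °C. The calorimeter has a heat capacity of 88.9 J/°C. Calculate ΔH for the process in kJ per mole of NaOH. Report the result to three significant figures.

|ΔT| = |27.40 − 25.50| = 1.90 °C
|q_surr| = (294.4 × 4.19 + 88.9) × 1.90 = 1322.436 × 1.90 = 2513 J
n(NaOH) = 2.45 / 40.0 = 0.06125 mol
Temperature rose, so q_rxn = −|q_surr| = -2.513 kJ
ΔH = q_rxn / n = -41.03 kJ/mol

ΔH = -41.0 kJ/mol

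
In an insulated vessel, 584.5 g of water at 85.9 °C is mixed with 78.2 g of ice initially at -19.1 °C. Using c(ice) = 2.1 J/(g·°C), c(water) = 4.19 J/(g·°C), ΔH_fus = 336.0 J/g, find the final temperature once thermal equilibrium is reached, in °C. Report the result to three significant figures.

T_f = 65.2 °C

Heat to bring ice to 0 °C and melt it: q₁ = 78.2×2.1×19.1 + 78.2×336.0 = 29412 J
Heat the water can supply cooling to 0 °C: 584.5×4.19×85.9 = 210374 J > q₁, so all ice melts.
Energy balance: 584.5×4.19×(85.9 − T) = 29412 + 78.2×4.19×(T − 0)
2449.055(85.9 − T) = 29412 + 327.658 T
210374 − 29412 = 2776.713 T
T = 180962 / 2776.713 = 65.17 °C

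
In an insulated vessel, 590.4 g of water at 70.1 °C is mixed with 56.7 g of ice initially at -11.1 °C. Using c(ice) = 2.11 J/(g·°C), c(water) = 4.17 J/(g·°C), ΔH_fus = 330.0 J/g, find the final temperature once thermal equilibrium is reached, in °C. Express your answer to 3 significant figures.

Heat to bring ice to 0 °C and melt it: q₁ = 56.7×2.11×11.1 + 56.7×330.0 = 20039 J
Heat the water can supply cooling to 0 °C: 590.4×4.17×70.1 = 172584 J > q₁, so all ice melts.
Energy balance: 590.4×4.17×(70.1 − T) = 20039 + 56.7×4.17×(T − 0)
2461.968(70.1 − T) = 20039 + 236.439 T
172584 − 20039 = 2698.407 T
T = 152545 / 2698.407 = 56.53 °C

T_f = 56.5 °C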